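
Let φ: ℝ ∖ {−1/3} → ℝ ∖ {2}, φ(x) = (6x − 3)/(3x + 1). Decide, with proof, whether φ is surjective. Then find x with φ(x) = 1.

For any y ≠ 2, solving y(3x + 1) = 6x − 3 for x gives a well-defined x ≠ −1/3. So φ is surjective.
Solving φ(x) = 1: cross-multiplying gives 6x − 3 = 1(3x + 1), which rearranges to 3x = 4, so x = 4/3.

4/3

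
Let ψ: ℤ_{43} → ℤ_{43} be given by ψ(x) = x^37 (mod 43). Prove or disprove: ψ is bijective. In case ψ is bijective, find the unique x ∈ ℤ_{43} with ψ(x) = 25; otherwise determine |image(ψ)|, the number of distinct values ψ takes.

Since 43 is prime, the nonzero elements of ℤ_{43} form a cyclic group of order 42.
As gcd(37, 42) = 1, raising to the 37th power is a bijection on this group: if s^37 ≡ t^37 then (st^{−1})^37 = 1, and the only element of order dividing gcd(37, 42) = 1 is 1, so s = t.
With ψ(0) = 0 this makes ψ injective on all of ℤ_{43}, hence bijective (finite equal-size domain and codomain). In particular ψ is bijective.
Since ψ is bijective, we find the preimage of 25. The inverse of x ↦ x^37 on (ℤ_{43})^× is x ↦ x^25, because 37·25 = 925 = 22·42 + 1 ≡ 1 (mod 42) and x^{42} = 1 for x ≠ 0 (Fermat). So ψ⁻¹(25) = 25^25 mod 43.
Repeated squaring mod 43: 25^1 ≡ 25, 25^2 ≡ 25² = 625 ≡ 23, 25^4 ≡ 23² = 529 ≡ 13, 25^8 ≡ 13² = 169 ≡ 40, 25^16 ≡ 40² = 1600 ≡ 9. Since 25 = 16 + 8 + 1, 25^25 ≡ 9·40·25: 9·40 = 360 ≡ 16, then 16·25 = 400 ≡ 13. So 25^25 ≡ 13 (mod 43).
Hence ψ⁻¹(25) = 13.

13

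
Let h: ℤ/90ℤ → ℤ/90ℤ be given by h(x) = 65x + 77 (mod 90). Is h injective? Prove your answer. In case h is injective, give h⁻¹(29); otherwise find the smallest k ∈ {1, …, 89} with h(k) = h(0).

Recall that h is injective if h(x_1) = h(x_2) implies x_1 = x_2.
We have gcd(65, 90) = 5 > 1. Taking x_1 = 0 and x_2 = 18: h(0) = 77 and h(18) = 65·18 + 77 = 1247 ≡ 77 (mod 90).
So h(0) = h(18) while 0 ≠ 18, therefore h is not injective.
Since h is not injective, we find the least positive k with h(k) = h(0): this means 65k ≡ 0 (mod 90), i.e. 90 ∣ 65k. Since gcd(65, 90) = 5, dividing through by 5 this holds exactly when 18 ∣ 13k, and as gcd(13, 18) = 1, exactly when 18 ∣ k.
The smallest positive such k is 18.

18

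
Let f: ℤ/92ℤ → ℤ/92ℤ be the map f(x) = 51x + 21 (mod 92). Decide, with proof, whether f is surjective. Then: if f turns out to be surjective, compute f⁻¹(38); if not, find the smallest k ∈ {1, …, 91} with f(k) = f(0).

Since gcd(51, 92) = 1, 51 is invertible modulo 92. Euclid's algorithm: 92 = 1·51 + 41, 51 = 1·41 + 10, 41 = 4·10 + 1; back-substituting gives 1 = 83·51 − 46·92, so 51⁻¹ ≡ 83 (mod 92).
Then y ↦ 83(y − 21) is a two-sided inverse to f, so every y ∈ ℤ/92ℤ has a preimage.
Hence f is surjective.
Since f is surjective, we compute f⁻¹(38): solve 51x + 21 ≡ 38 (mod 92), i.e. 51x ≡ 17 (mod 92).
Multiplying by 51⁻¹ = 83 gives x ≡ 83·17 = 1411 = 15·92 + 31 ≡ 31 (mod 92).
Check: f(31) = 51·31 + 21 = 1602 = 17·92 + 38 ≡ 38 (mod 92).

31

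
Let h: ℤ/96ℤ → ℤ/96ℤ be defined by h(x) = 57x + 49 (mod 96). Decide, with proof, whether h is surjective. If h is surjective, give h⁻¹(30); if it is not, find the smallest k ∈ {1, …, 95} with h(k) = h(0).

32

Since gcd(57, 96) = 3, we have 57x ≡ 0 (mod 3) for all x, so h(x) ≡ 1 (mod 3).
But 0 ≢ 1 (mod 3), so 0 ∈ ℤ/96ℤ has no preimage. Hence h is not surjective.
Since h is not surjective, we find the least positive k with h(k) = h(0): this means 57k ≡ 0 (mod 96), i.e. 96 ∣ 57k. Since gcd(57, 96) = 3, dividing through by 3 this holds exactly when 32 ∣ 19k, and as gcd(19, 32) = 1, exactly when 32 ∣ k.
The smallest positive such k is 32.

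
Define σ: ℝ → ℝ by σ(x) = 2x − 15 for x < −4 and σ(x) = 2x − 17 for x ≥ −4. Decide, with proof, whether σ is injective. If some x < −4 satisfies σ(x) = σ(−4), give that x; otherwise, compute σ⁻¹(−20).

-5

Both pieces are strictly increasing (slopes 2 and 2), so each is injective on its own interval.
The left piece maps (−∞, −4) onto (−∞, −23); the right piece maps [−4, ∞) onto [−25, ∞).
These images overlap. In particular σ(−4) = −25 (right piece), and solving 2x − 15 = −25 on the left piece gives x = −5 < −4.
So σ(−5) = σ(−4) with −5 ≠ −4, and σ is not injective. This x = −5 is the requested value below −4.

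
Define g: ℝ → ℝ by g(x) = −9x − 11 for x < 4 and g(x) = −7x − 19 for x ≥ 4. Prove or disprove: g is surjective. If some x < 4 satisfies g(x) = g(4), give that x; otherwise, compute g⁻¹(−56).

Both pieces are strictly decreasing (slopes −9 and −7), so each is injective on its own interval.
The left piece maps (−∞, 4) onto (−47, ∞); the right piece maps [4, ∞) onto (−∞, −47].
These images together cover ℝ, so g is surjective.
Because the two images are disjoint, no x < 4 has g(x) = g(4), so we compute g⁻¹(−56): −56 lies in (−∞, −47], so solve −7x − 19 = −56: x = (−56 + 19)/(−7) = 37/7.

37/7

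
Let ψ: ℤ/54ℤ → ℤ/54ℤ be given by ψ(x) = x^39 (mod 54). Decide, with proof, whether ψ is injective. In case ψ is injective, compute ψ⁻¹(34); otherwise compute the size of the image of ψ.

ψ(0) = 0^39 = 0.
ψ(6): Repeated squaring mod 54: 6^1 ≡ 6, 6^2 ≡ 6² = 36, 6^4 ≡ 36² = 1296 ≡ 0, 6^8 ≡ 0² = 0, 6^16 ≡ 0² = 0, 6^32 ≡ 0² = 0. Since 39 = 32 + 4 + 2 + 1, 6^39 ≡ 0·0·36·6: 0·0 = 0, then 0·36 = 0, then 0·6 = 0. So 6^39 ≡ 0 (mod 54).
So ψ(0) = ψ(6) = 0 while 0 ≠ 6, hence ψ is not injective.
Since ψ is not injective, we determine |image(ψ)|. Computing x^39 mod 54 for each x (by repeated squaring, reducing mod 54 at every step), the values ψ(0), ψ(1), …, ψ(53) are: 0, 1, 8, 27, 10, 17, 0, 19, 26, 27, 28, 35, 0, 37, 44, 27, 46, 53, 0, 1, 8, 27, 10, 17, 0, 19, 26, 27, 28, 35, 0, 37, 44, 27, 46, 53, 0, 1, 8, 27, 10, 17, 0, 19, 26, 27, 28, 35, 0, 37, 44, 27, 46, 53.
The distinct values are {0, 1, 8, 10, 17, 19, 26, 27, 28, 35, 37, 44, 46, 53}; there are 14 of them.

14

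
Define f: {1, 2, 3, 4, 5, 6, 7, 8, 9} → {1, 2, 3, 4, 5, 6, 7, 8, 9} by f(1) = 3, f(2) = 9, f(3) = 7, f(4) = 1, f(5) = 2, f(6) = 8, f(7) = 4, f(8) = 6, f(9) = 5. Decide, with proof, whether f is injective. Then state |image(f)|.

The values f(1), …, f(9) are 3, 9, 7, 1, 2, 8, 4, 6, 5 — all distinct.
So f(x_1) = f(x_2) only when x_1 = x_2, and f is injective.
The image of f is {1, 2, 3, 4, 5, 6, 7, 8, 9}, which has 9 elements.

9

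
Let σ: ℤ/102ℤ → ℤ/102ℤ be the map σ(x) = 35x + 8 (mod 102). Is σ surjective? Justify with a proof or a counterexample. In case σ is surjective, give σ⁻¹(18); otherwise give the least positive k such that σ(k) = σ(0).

By definition, surjectivity means every element of the codomain has a preimage under σ.
Since gcd(35, 102) = 1, 35 is invertible modulo 102. Euclid's algorithm: 102 = 2·35 + 32, 35 = 1·32 + 3, 32 = 10·3 + 2, 3 = 1·2 + 1; back-substituting gives 1 = 35·35 − 12·102, so 35⁻¹ ≡ 35 (mod 102).
Then y ↦ 35(y − 8) is a two-sided inverse to σ, so every y ∈ ℤ/102ℤ has a preimage.
Therefore σ is surjective.
Since σ is surjective, we find σ⁻¹(18): we need 35x ≡ 18 − 8 ≡ 10 (mod 102). Using 35⁻¹ = 35: x ≡ 35·10 = 350 = 3·102 + 44, so x = 44.
Check: σ(44) = 35·44 + 8 = 1548 = 15·102 + 18 ≡ 18 (mod 102).

44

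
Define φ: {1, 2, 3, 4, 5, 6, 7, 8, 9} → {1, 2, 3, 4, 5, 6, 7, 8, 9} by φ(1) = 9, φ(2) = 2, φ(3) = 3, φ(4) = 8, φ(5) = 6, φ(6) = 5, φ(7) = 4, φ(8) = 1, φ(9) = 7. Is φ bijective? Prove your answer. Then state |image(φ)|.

The values 9, 2, 3, 8, 6, 5, 4, 1, 7 are a permutation of {1, 2, 3, 4, 5, 6, 7, 8, 9}: each element appears exactly once.
So φ is injective and surjective, hence bijective.
The image of φ is {1, 2, 3, 4, 5, 6, 7, 8, 9}, which has 9 elements.

9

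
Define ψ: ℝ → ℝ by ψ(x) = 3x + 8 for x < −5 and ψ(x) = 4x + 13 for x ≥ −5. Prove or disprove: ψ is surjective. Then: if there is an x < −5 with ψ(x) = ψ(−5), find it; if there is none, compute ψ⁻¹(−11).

-19/3

Both pieces are strictly increasing (slopes 3 and 4), so each is injective on its own interval.
The left piece maps (−∞, −5) onto (−∞, −7); the right piece maps [−5, ∞) onto [−7, ∞).
These images together cover ℝ, so ψ is surjective.
Because the two images are disjoint, no x < −5 has ψ(x) = ψ(−5), so we compute ψ⁻¹(−11): −11 lies in (−∞, −7), so solve 3x + 8 = −11: x = (−11 − 8)/3 = −19/3.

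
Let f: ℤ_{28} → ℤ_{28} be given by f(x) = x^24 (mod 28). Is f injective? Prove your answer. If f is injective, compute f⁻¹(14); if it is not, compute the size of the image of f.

4

f(1) = 1^24 = 1.
f(3): Repeated squaring mod 28: 3^1 ≡ 3, 3^2 ≡ 3² = 9, 3^4 ≡ 9² = 81 ≡ 25, 3^8 ≡ 25² = 625 ≡ 9, 3^16 ≡ 9² = 81 ≡ 25. Since 24 = 16 + 8, 3^24 ≡ 25·9: 25·9 = 225 ≡ 1. So 3^24 ≡ 1 (mod 28).
So f(1) = f(3) = 1 while 1 ≠ 3, thus f is not injective.
Since f is not injective, we determine |image(f)|. Computing x^24 mod 28 for each x (by repeated squaring, reducing mod 28 at every step), the values f(0), f(1), …, f(27) are: 0, 1, 8, 1, 8, 1, 8, 21, 8, 1, 8, 1, 8, 1, 0, 1, 8, 1, 8, 1, 8, 21, 8, 1, 8, 1, 8, 1.
The distinct values are {0, 1, 8, 21}; there are 4 of them.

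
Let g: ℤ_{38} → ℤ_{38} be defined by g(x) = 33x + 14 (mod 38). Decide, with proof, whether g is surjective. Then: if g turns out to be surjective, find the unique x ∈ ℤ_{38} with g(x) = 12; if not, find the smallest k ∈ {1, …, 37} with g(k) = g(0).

Recall that g is surjective if every y in the codomain equals g(x) for some x in the domain.
Since gcd(33, 38) = 1, 33 is invertible modulo 38. Euclid's algorithm: 38 = 1·33 + 5, 33 = 6·5 + 3, 5 = 1·3 + 2, 3 = 1·2 + 1; back-substituting gives 1 = 15·33 − 13·38, so 33⁻¹ ≡ 15 (mod 38).
For any y ∈ ℤ_{38}, x = 15(y − 14) mod 38 satisfies g(x) = 33·15(y − 14) + 14 ≡ y (since 33·15 ≡ 1 mod 38). So every y has a preimage.
Therefore g is surjective.
Since g is surjective, we find g⁻¹(12): we need 33x ≡ 12 − 14 ≡ 36 (mod 38). Using 33⁻¹ = 15: x ≡ 15·36 = 540 = 14·38 + 8, so x = 8.
Check: g(8) = 33·8 + 14 = 278 = 7·38 + 12 ≡ 12 (mod 38).

8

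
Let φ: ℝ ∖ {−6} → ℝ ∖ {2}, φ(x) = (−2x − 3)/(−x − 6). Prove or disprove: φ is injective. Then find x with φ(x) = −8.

-51/10

Suppose φ(a) = φ(b). Cross-multiplying: (−2a − 3)(−b − 6) = (−2b − 3)(−a − 6).
Expanding both sides and cancelling the symmetric terms leaves 9·(a − b) = 0. Since 9 ≠ 0, a = b. Thus φ is injective.
Solving φ(x) = −8: cross-multiplying gives −2x − 3 = −8(−x − 6), which rearranges to −10x = 51, so x = −51/10.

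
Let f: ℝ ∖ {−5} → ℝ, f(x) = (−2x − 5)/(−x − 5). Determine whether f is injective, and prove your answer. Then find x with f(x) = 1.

Suppose f(x_1) = f(x_2). Cross-multiplying: (−2x_1 − 5)(−x_2 − 5) = (−2x_2 − 5)(−x_1 − 5).
Expanding both sides and cancelling the symmetric terms leaves 5·(x_1 − x_2) = 0. Since 5 ≠ 0, x_1 = x_2. Thus f is injective.
Solving f(x) = 1: cross-multiplying gives −2x − 5 = 1(−x − 5), which rearranges to −1x = 0, so x = 0.

0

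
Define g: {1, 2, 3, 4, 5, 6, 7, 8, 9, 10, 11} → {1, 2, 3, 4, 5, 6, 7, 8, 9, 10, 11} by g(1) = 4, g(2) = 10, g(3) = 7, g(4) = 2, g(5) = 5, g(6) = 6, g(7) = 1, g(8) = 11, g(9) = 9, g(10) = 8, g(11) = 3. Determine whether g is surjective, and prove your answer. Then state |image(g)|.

11

Every element of the codomain has a preimage: 1 = g(7), 2 = g(4), 3 = g(11), 4 = g(1), 5 = g(5), 6 = g(6), 7 = g(3), 8 = g(10), 9 = g(9), 10 = g(2), 11 = g(8).
Hence g is surjective.
The image of g is {1, 2, 3, 4, 5, 6, 7, 8, 9, 10, 11}, which has 11 elements.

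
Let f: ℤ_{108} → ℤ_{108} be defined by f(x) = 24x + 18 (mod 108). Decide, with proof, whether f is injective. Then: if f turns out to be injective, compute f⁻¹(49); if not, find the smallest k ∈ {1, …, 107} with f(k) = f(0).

Recall: f is injective if f(a) = f(b) implies a = b.
We have gcd(24, 108) = 12 > 1. Taking a = 0 and b = 9: f(0) = 18 and f(9) = 24·9 + 18 = 234 ≡ 18 (mod 108).
So f(0) = f(9) while 0 ≠ 9, thus f is not injective.
Since f is not injective, we find the least positive k with f(k) = f(0): this means 24k ≡ 0 (mod 108), i.e. 108 ∣ 24k. Since gcd(24, 108) = 12, dividing through by 12 this holds exactly when 9 ∣ 2k, and as gcd(2, 9) = 1, exactly when 9 ∣ k.
The smallest positive such k is 9.

9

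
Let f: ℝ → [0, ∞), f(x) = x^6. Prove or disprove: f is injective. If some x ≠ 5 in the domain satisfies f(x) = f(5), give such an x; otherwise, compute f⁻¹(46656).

f(5) = 15625 = (−5)^6 = f(−5) (since 6 is even), with 5 ≠ −5. So f is not injective.
For the follow-up, such an x exists: taking x = −5 ∈ ℝ gives f(−5) = 15625 = f(5) with −5 ≠ 5.

-5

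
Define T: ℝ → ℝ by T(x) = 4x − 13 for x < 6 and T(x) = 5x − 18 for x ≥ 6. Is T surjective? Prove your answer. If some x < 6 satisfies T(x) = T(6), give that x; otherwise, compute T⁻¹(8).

Both pieces are strictly increasing (slopes 4 and 5), so each is injective on its own interval.
The left piece maps (−∞, 6) onto (−∞, 11); the right piece maps [6, ∞) onto [12, ∞).
The union (−∞, 11) ∪ [12, ∞) omits the interval between 11 and 12; in particular 11 has no preimage. So T is not surjective.
Because the two images are disjoint, no x < 6 has T(x) = T(6), so we compute T⁻¹(8): 8 lies in (−∞, 11), so solve 4x − 13 = 8: x = (8 + 13)/4 = 21/4.

21/4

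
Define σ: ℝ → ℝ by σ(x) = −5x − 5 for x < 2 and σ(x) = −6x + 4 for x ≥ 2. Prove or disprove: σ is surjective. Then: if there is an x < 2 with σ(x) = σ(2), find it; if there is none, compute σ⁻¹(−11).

3/5

Both pieces are strictly decreasing (slopes −5 and −6), so each is injective on its own interval.
The left piece maps (−∞, 2) onto (−15, ∞); the right piece maps [2, ∞) onto (−∞, −8].
The union (−15, ∞) ∪ (−∞, −8] covers ℝ, so σ is surjective.
For the follow-up: the images overlap, so an x < 2 with σ(x) = σ(2) exists. σ(2) = −8; solving −5x − 5 = −8 for x < 2 gives x = (−8 + 5)/(−5) = 3/5.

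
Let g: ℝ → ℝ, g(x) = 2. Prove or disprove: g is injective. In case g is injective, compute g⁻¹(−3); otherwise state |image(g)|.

g(0) = 2 = g(1) with 0 ≠ 1, so g is not injective.
Since g is not injective, we state |image(g)|: the image of g is {2}, which has 1 element.

1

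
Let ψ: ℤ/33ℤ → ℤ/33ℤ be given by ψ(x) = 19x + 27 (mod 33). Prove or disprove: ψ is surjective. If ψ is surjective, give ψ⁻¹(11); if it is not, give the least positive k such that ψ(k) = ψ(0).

20

Since gcd(19, 33) = 1, 19 is invertible modulo 33. Euclid's algorithm: 33 = 1·19 + 14, 19 = 1·14 + 5, 14 = 2·5 + 4, 5 = 1·4 + 1; back-substituting gives 1 = 7·19 − 4·33, so 19⁻¹ ≡ 7 (mod 33).
For any y ∈ ℤ/33ℤ, x = 7(y − 27) mod 33 satisfies ψ(x) = 19·7(y − 27) + 27 ≡ y (since 19·7 ≡ 1 mod 33). So every y has a preimage.
So ψ is surjective.
Since ψ is surjective, we find ψ⁻¹(11): we need 19x ≡ 11 − 27 ≡ 17 (mod 33). Using 19⁻¹ = 7: x ≡ 7·17 = 119 = 3·33 + 20, so x = 20.
Check: ψ(20) = 19·20 + 27 = 407 = 12·33 + 11 ≡ 11 (mod 33).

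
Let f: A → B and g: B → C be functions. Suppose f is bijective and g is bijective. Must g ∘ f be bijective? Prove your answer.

bijective

Injectivity: if g(f(a)) = g(f(b)) then f(a) = f(b) (g injective) so a = b (f injective).
Surjectivity: for c ∈ C pick b with g(b) = c, then a with f(a) = b; then (g ∘ f)(a) = c.
Therefore g ∘ f is bijective.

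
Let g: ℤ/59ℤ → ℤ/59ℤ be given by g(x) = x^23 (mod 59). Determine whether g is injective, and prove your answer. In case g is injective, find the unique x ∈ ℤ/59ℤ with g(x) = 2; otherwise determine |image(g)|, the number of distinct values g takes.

24

Since 59 is prime, the nonzero elements of ℤ/59ℤ form a cyclic group of order 58.
As gcd(23, 58) = 1, raising to the 23rd power is a bijection on this group: if u^23 ≡ v^23 then (uv^{−1})^23 = 1, and the only element of order dividing gcd(23, 58) = 1 is 1, so u = v.
With g(0) = 0 this makes g injective on all of ℤ/59ℤ, hence bijective (finite equal-size domain and codomain). In particular g is injective.
Since g is injective, we find the preimage of 2. The inverse of x ↦ x^23 on (ℤ/59ℤ)^× is x ↦ x^53, because 23·53 = 1219 = 21·58 + 1 ≡ 1 (mod 58) and x^{58} = 1 for x ≠ 0 (Fermat). So g⁻¹(2) = 2^53 mod 59.
Repeated squaring mod 59: 2^1 ≡ 2, 2^2 ≡ 2² = 4, 2^4 ≡ 4² = 16, 2^8 ≡ 16² = 256 ≡ 20, 2^16 ≡ 20² = 400 ≡ 46, 2^32 ≡ 46² = 2116 ≡ 51. Since 53 = 32 + 16 + 4 + 1, 2^53 ≡ 51·46·16·2: 51·46 = 2346 ≡ 45, then 45·16 = 720 ≡ 12, then 12·2 = 24. So 2^53 ≡ 24 (mod 59).
Hence g⁻¹(2) = 24.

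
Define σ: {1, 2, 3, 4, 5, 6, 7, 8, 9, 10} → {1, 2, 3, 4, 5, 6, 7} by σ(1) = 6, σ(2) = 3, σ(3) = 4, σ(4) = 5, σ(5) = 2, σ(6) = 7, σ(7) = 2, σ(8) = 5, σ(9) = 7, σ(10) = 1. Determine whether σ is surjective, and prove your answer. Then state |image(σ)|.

7

Every element of the codomain has a preimage: 1 = σ(10), 2 = σ(5), 3 = σ(2), 4 = σ(3), 5 = σ(4), 6 = σ(1), 7 = σ(6).
Therefore σ is surjective.
The image of σ is {1, 2, 3, 4, 5, 6, 7}, which has 7 elements.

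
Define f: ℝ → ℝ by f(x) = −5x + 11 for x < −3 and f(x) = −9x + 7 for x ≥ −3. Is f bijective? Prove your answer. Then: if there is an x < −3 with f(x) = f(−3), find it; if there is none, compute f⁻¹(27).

Both pieces are strictly decreasing (slopes −5 and −9), so each is injective on its own interval.
The left piece maps (−∞, −3) onto (26, ∞); the right piece maps [−3, ∞) onto (−∞, 34].
These images overlap. In particular f(−3) = 34 (right piece), and solving −5x + 11 = 34 on the left piece gives x = −23/5 < −3.
So f(−23/5) = f(−3) with −23/5 ≠ −3, and f is not injective, hence not bijective. This x = −23/5 is the requested value below −3.

-23/5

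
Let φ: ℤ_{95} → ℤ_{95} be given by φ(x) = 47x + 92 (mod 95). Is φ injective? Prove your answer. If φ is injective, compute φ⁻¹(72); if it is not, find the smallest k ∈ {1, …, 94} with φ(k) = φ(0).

40

If φ(x_1) = φ(x_2), then 47x_1 ≡ 47x_2 (mod 95). Because gcd(47, 95) = 1, we may cancel 47 to get x_1 ≡ x_2 (mod 95).
Therefore φ is injective.
We now compute 47⁻¹ mod 95 explicitly. Euclid's algorithm: 95 = 2·47 + 1; back-substituting gives 1 = 93·47 − 46·95, so 47⁻¹ ≡ 93 (mod 95).
Since φ is injective, we compute φ⁻¹(72): solve 47x + 92 ≡ 72 (mod 95), i.e. 47x ≡ 75 (mod 95).
Multiplying by 47⁻¹ = 93 gives x ≡ 93·75 = 6975 = 73·95 + 40 ≡ 40 (mod 95).
Check: φ(40) = 47·40 + 92 = 1972 = 20·95 + 72 ≡ 72 (mod 95).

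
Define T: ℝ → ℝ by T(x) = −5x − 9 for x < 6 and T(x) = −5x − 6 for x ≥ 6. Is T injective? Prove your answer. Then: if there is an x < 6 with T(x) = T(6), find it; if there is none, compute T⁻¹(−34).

Both pieces are strictly decreasing (slopes −5 and −5), so each is injective on its own interval.
The left piece maps (−∞, 6) onto (−39, ∞); the right piece maps [6, ∞) onto (−∞, −36].
These images overlap. In particular T(6) = −36 (right piece), and solving −5x − 9 = −36 on the left piece gives x = 27/5 < 6.
So T(27/5) = T(6) with 27/5 ≠ 6, and T is not injective. This x = 27/5 is the requested value below 6.

27/5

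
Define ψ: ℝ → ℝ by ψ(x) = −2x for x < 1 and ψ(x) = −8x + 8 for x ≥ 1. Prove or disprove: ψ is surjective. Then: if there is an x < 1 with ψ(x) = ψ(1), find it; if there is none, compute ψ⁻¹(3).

0

Both pieces are strictly decreasing (slopes −2 and −8), so each is injective on its own interval.
The left piece maps (−∞, 1) onto (−2, ∞); the right piece maps [1, ∞) onto (−∞, 0].
The union (−2, ∞) ∪ (−∞, 0] covers ℝ, so ψ is surjective.
For the follow-up: the images overlap, so an x < 1 with ψ(x) = ψ(1) exists. ψ(1) = 0; solving −2x = 0 for x < 1 gives x = (0 − 0)/(−2) = 0.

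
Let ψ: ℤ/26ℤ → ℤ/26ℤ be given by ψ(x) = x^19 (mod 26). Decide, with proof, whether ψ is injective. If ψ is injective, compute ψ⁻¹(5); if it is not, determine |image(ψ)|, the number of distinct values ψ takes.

Computing x^19 mod 26 for each x (by repeated squaring, reducing mod 26 at every step), the values ψ(0), ψ(1), …, ψ(25) are: 0, 1, 24, 3, 4, 21, 20, 19, 18, 9, 10, 15, 12, 13, 14, 11, 16, 17, 8, 7, 6, 5, 22, 23, 2, 25.
Every element of ℤ/26ℤ appears exactly once in this list, so ψ is a bijection, and in particular injective.
Since ψ is injective, we read off the preimage of 5 from the same table: ψ(21) = 5, so ψ⁻¹(5) = 21.

21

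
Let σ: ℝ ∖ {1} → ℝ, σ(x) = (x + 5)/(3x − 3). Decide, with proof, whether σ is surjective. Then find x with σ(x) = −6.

If σ(x) = 1/3, cross-multiplying gives 3(x + 5) = 1(3x − 3), which simplifies to 15 = −3 — false.  So 1/3 has no preimage and σ is not surjective.
Solving σ(x) = −6: cross-multiplying gives x + 5 = −6(3x − 3), which rearranges to 19x = 13, so x = 13/19.

13/19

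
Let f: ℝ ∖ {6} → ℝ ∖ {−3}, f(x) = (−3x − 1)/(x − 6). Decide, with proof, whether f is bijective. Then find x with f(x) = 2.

Suppose f(s) = f(t). Cross-multiplying: (−3s − 1)(t − 6) = (−3t − 1)(s − 6).
Expanding both sides and cancelling the symmetric terms leaves 19·(s − t) = 0. Since 19 ≠ 0, s = t. Thus f is injective.
For any y ≠ −3, solving y(x − 6) = −3x − 1 for x gives a well-defined x ≠ 6. So f is surjective.
Therefore f is bijective.
Solving f(x) = 2: cross-multiplying gives −3x − 1 = 2(x − 6), which rearranges to −5x = −11, so x = 11/5.

11/5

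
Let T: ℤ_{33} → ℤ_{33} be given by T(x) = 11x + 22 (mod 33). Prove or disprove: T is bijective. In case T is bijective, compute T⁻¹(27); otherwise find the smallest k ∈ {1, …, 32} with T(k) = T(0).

3

We have gcd(11, 33) = 11 > 1. Taking u = 0 and v = 3: T(0) = 22 and T(3) = 11·3 + 22 = 55 ≡ 22 (mod 33).
So T(0) = T(3) while 0 ≠ 3, therefore T is not injective, hence not bijective.
Since T is not bijective, we find the least positive k with T(k) = T(0): this means 11k ≡ 0 (mod 33), i.e. 33 ∣ 11k. Since gcd(11, 33) = 11, dividing through by 11 this holds exactly when 3 ∣ k.
The smallest positive such k is 3.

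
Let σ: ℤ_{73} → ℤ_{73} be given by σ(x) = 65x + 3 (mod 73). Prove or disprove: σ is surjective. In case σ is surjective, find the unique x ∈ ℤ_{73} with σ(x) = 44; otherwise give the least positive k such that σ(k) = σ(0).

Since gcd(65, 73) = 1, 65 is invertible modulo 73. Euclid's algorithm: 73 = 1·65 + 8, 65 = 8·8 + 1; back-substituting gives 1 = 9·65 − 8·73, so 65⁻¹ ≡ 9 (mod 73).
For any y ∈ ℤ_{73}, x = 9(y − 3) mod 73 satisfies σ(x) = 65·9(y − 3) + 3 ≡ y (since 65·9 ≡ 1 mod 73). So every y has a preimage.
Hence σ is surjective.
Since σ is surjective, we find σ⁻¹(44): we need 65x ≡ 44 − 3 ≡ 41 (mod 73). Using 65⁻¹ = 9: x ≡ 9·41 = 369 = 5·73 + 4, so x = 4.
Check: σ(4) = 65·4 + 3 = 263 = 3·73 + 44 ≡ 44 (mod 73).

4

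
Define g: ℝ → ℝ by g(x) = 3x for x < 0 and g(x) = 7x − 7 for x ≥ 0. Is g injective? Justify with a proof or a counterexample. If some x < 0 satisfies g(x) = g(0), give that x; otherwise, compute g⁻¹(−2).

Both pieces are strictly increasing (slopes 3 and 7), so each is injective on its own interval.
The left piece maps (−∞, 0) onto (−∞, 0); the right piece maps [0, ∞) onto [−7, ∞).
These images overlap. In particular g(0) = −7 (right piece), and solving 3x = −7 on the left piece gives x = −7/3 < 0.
So g(−7/3) = g(0) with −7/3 ≠ 0, and g is not injective. This x = −7/3 is the requested value below 0.

-7/3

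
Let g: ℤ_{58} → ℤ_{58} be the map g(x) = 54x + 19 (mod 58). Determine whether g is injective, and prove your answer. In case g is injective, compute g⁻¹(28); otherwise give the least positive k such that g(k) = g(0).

29

We have gcd(54, 58) = 2 > 1. Taking a = 0 and b = 29: g(0) = 19 and g(29) = 54·29 + 19 = 1585 ≡ 19 (mod 58).
So g(0) = g(29) while 0 ≠ 29, thus g is not injective.
Since g is not injective, we find the least positive k with g(k) = g(0): this means 54k ≡ 0 (mod 58), i.e. 58 ∣ 54k. Since gcd(54, 58) = 2, dividing through by 2 this holds exactly when 29 ∣ 27k, and as gcd(27, 29) = 1, exactly when 29 ∣ k.
The smallest positive such k is 29.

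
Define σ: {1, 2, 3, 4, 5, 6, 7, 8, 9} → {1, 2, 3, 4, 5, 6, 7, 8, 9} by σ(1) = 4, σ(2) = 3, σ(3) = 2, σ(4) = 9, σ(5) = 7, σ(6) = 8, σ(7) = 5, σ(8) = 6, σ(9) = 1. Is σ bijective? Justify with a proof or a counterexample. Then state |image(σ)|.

9

The values 4, 3, 2, 9, 7, 8, 5, 6, 1 are a permutation of {1, 2, 3, 4, 5, 6, 7, 8, 9}: each element appears exactly once.
So σ is injective and surjective, hence bijective.
The image of σ is {1, 2, 3, 4, 5, 6, 7, 8, 9}, which has 9 elements.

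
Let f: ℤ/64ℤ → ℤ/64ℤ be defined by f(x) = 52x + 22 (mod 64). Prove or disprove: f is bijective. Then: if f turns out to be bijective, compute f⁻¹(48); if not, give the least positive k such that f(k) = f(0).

We have gcd(52, 64) = 4 > 1. Taking u = 0 and v = 16: f(0) = 22 and f(16) = 52·16 + 22 = 854 ≡ 22 (mod 64).
So f(0) = f(16) while 0 ≠ 16, therefore f is not injective, hence not bijective.
Since f is not bijective, we find the least positive k with f(k) = f(0): this means 52k ≡ 0 (mod 64), i.e. 64 ∣ 52k. Since gcd(52, 64) = 4, dividing through by 4 this holds exactly when 16 ∣ 13k, and as gcd(13, 16) = 1, exactly when 16 ∣ k.
The smallest positive such k is 16.

16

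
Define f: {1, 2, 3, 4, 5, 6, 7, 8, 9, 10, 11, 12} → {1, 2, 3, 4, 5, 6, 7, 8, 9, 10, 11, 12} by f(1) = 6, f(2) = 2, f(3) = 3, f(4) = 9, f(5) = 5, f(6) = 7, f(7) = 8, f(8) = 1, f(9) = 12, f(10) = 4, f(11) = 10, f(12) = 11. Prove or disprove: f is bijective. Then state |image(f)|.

The values 6, 2, 3, 9, 5, 7, 8, 1, 12, 4, 10, 11 are a permutation of {1, 2, 3, 4, 5, 6, 7, 8, 9, 10, 11, 12}: each element appears exactly once.
So f is injective and surjective, hence bijective.
The image of f is {1, 2, 3, 4, 5, 6, 7, 8, 9, 10, 11, 12}, which has 12 elements.

12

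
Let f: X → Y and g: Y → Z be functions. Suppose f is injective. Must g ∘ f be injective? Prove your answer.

No. Take X = Y = Z = {1, 2, 3}, f = identity (injective), and g(x) = 1 for every x.
Then (g ∘ f)(1) = 1 = (g ∘ f)(3) with 1 ≠ 3, so g ∘ f is not injective.

not injective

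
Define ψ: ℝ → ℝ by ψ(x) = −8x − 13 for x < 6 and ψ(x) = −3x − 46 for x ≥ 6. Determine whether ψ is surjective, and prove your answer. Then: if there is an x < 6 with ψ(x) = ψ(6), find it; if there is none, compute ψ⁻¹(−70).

8

Both pieces are strictly decreasing (slopes −8 and −3), so each is injective on its own interval.
The left piece maps (−∞, 6) onto (−61, ∞); the right piece maps [6, ∞) onto (−∞, −64].
The union (−61, ∞) ∪ (−∞, −64] omits the interval between −61 and −64; in particular −61 has no preimage. So ψ is not surjective.
Because the two images are disjoint, no x < 6 has ψ(x) = ψ(6), so we compute ψ⁻¹(−70): −70 lies in (−∞, −64], so solve −3x − 46 = −70: x = (−70 + 46)/(−3) = 8.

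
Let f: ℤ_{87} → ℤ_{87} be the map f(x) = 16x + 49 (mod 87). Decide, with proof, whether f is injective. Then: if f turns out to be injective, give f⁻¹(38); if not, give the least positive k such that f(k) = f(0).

Recall: f is injective if f(a) = f(b) implies a = b.
Suppose f(a) = f(b) in ℤ_{87}. Then 16a + 49 ≡ 16b + 49 (mod 87), thus 16(a − b) ≡ 0 (mod 87).
Since gcd(16, 87) = 1, 16 is invertible modulo 87, therefore a − b ≡ 0 (mod 87), i.e. a = b.
Hence f is injective.
We now compute 16⁻¹ mod 87 explicitly. Euclid's algorithm: 87 = 5·16 + 7, 16 = 2·7 + 2, 7 = 3·2 + 1; back-substituting gives 1 = 49·16 − 9·87, so 16⁻¹ ≡ 49 (mod 87).
Since f is injective, we compute f⁻¹(38): solve 16x + 49 ≡ 38 (mod 87), i.e. 16x ≡ 76 (mod 87).
Multiplying by 16⁻¹ = 49 gives x ≡ 49·76 = 3724 = 42·87 + 70 ≡ 70 (mod 87).
Check: f(70) = 16·70 + 49 = 1169 = 13·87 + 38 ≡ 38 (mod 87).

70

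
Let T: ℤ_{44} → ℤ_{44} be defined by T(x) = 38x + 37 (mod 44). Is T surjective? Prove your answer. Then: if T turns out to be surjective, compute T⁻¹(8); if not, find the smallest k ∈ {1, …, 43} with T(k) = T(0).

Since gcd(38, 44) = 2, we have 38x ≡ 0 (mod 2) for all x, so T(x) ≡ 1 (mod 2).
But 0 ≢ 1 (mod 2), so 0 ∈ ℤ_{44} has no preimage. So T is not surjective.
Since T is not surjective, we find the least positive k with T(k) = T(0): this means 38k ≡ 0 (mod 44), i.e. 44 ∣ 38k. Since gcd(38, 44) = 2, dividing through by 2 this holds exactly when 22 ∣ 19k, and as gcd(19, 22) = 1, exactly when 22 ∣ k.
The smallest positive such k is 22.

22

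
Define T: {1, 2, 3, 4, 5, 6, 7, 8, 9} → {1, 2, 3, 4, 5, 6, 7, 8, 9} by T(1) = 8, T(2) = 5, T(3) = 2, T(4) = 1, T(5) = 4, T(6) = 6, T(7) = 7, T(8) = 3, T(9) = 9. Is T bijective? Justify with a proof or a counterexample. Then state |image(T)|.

The values 8, 5, 2, 1, 4, 6, 7, 3, 9 are a permutation of {1, 2, 3, 4, 5, 6, 7, 8, 9}: each element appears exactly once.
So T is injective and surjective, hence bijective.
The image of T is {1, 2, 3, 4, 5, 6, 7, 8, 9}, which has 9 elements.

9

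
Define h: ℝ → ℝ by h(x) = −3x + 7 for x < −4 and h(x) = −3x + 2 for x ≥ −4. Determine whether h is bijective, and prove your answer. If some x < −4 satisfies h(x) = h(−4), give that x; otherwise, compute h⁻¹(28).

Both pieces are strictly decreasing (slopes −3 and −3), so each is injective on its own interval.
The left piece maps (−∞, −4) onto (19, ∞); the right piece maps [−4, ∞) onto (−∞, 14].
The images leave a gap (19 has no preimage), so h is not surjective, hence not bijective.
Because the two images are disjoint, no x < −4 has h(x) = h(−4), so we compute h⁻¹(28): 28 lies in (19, ∞), so solve −3x + 7 = 28: x = (28 − 7)/(−3) = −7.

-7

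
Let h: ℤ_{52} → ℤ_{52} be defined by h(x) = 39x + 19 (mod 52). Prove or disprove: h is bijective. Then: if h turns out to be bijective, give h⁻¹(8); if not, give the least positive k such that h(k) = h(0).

4

Recall that h is injective when h(x_1) = h(x_2) forces x_1 = x_2.
We have gcd(39, 52) = 13 > 1. Taking x_1 = 0 and x_2 = 4: h(0) = 19 and h(4) = 39·4 + 19 = 175 ≡ 19 (mod 52).
So h(0) = h(4) while 0 ≠ 4, hence h is not injective, hence not bijective.
Since h is not bijective, we find the least positive k with h(k) = h(0): this means 39k ≡ 0 (mod 52), i.e. 52 ∣ 39k. Since gcd(39, 52) = 13, dividing through by 13 this holds exactly when 4 ∣ 3k, and as gcd(3, 4) = 1, exactly when 4 ∣ k.
The smallest positive such k is 4.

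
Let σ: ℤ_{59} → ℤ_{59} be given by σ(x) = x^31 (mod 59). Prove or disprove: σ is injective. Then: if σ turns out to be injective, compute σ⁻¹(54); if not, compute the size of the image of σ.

Since 59 is prime, the nonzero elements of ℤ_{59} form a cyclic group of order 58.
As gcd(31, 58) = 1, raising to the 31st power is a bijection on this group: if u^31 ≡ v^31 then (uv^{−1})^31 = 1, and the only element of order dividing gcd(31, 58) = 1 is 1, so u = v.
With σ(0) = 0 this makes σ injective on all of ℤ_{59}, hence bijective (finite equal-size domain and codomain). In particular σ is injective.
Since σ is injective, we find the preimage of 54. The inverse of x ↦ x^31 on (ℤ_{59})^× is x ↦ x^15, because 31·15 = 465 = 8·58 + 1 ≡ 1 (mod 58) and x^{58} = 1 for x ≠ 0 (Fermat). So σ⁻¹(54) = 54^15 mod 59.
Repeated squaring mod 59: 54^1 ≡ 54, 54^2 ≡ 54² = 2916 ≡ 25, 54^4 ≡ 25² = 625 ≡ 35, 54^8 ≡ 35² = 1225 ≡ 45. Since 15 = 8 + 4 + 2 + 1, 54^15 ≡ 45·35·25·54: 45·35 = 1575 ≡ 41, then 41·25 = 1025 ≡ 22, then 22·54 = 1188 ≡ 8. So 54^15 ≡ 8 (mod 59).
Hence σ⁻¹(54) = 8.

8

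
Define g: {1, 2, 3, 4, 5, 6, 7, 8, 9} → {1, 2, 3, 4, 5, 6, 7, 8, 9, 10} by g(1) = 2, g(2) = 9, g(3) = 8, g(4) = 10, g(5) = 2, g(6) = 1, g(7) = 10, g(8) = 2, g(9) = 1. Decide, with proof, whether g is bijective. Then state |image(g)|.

g(1) = 2 = g(5) with 1 ≠ 5, so g is not injective, hence not bijective.
The image of g is {1, 2, 8, 9, 10}, which has 5 elements.

5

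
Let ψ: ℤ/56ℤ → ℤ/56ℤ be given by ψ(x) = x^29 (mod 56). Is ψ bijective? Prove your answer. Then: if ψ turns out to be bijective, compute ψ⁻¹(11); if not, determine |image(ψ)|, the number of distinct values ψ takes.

ψ(0) = 0^29 = 0.
ψ(14): Repeated squaring mod 56: 14^1 ≡ 14, 14^2 ≡ 14² = 196 ≡ 28, 14^4 ≡ 28² = 784 ≡ 0, 14^8 ≡ 0² = 0, 14^16 ≡ 0² = 0. Since 29 = 16 + 8 + 4 + 1, 14^29 ≡ 0·0·0·14: 0·0 = 0, then 0·0 = 0, then 0·14 = 0. So 14^29 ≡ 0 (mod 56).
So ψ(0) = ψ(14) = 0 while 0 ≠ 14, therefore ψ is not injective, hence not bijective.
Since ψ is not bijective, we determine |image(ψ)|. Computing x^29 mod 56 for each x (by repeated squaring, reducing mod 56 at every step), the values ψ(0), ψ(1), …, ψ(55) are: 0, 1, 32, 19, 16, 45, 48, 7, 8, 25, 40, 51, 24, 13, 0, 15, 32, 33, 16, 3, 48, 21, 8, 39, 40, 9, 24, 27, 0, 29, 32, 47, 16, 17, 48, 35, 8, 53, 40, 23, 24, 41, 0, 43, 32, 5, 16, 31, 48, 49, 8, 11, 40, 37, 24, 55.
The distinct values are {0, 1, 3, 5, 7, 8, 9, 11, 13, 15, 16, 17, 19, 21, 23, 24, 25, 27, 29, 31, 32, 33, 35, 37, 39, 40, 41, 43, 45, 47, 48, 49, 51, 53, 55}; there are 35 of them.

35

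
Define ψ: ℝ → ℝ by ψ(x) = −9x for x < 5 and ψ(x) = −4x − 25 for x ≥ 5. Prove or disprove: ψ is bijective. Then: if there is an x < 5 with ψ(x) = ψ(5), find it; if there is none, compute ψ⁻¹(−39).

Both pieces are strictly decreasing (slopes −9 and −4), so each is injective on its own interval.
The left piece maps (−∞, 5) onto (−45, ∞); the right piece maps [5, ∞) onto (−∞, −45].
Since −45 = −45, the images partition ℝ: ψ is injective and surjective, hence bijective.
Because the two images are disjoint, no x < 5 has ψ(x) = ψ(5), so we compute ψ⁻¹(−39): −39 lies in (−45, ∞), so solve −9x = −39: x = (−39 − 0)/(−9) = 13/3.

13/3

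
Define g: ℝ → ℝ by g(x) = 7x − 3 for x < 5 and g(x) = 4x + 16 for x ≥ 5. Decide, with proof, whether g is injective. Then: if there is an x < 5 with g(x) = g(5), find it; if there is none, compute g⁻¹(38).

Both pieces are strictly increasing (slopes 7 and 4), so each is injective on its own interval.
The left piece maps (−∞, 5) onto (−∞, 32); the right piece maps [5, ∞) onto [36, ∞).
These images are disjoint, so no value is attained by both pieces. So g is injective.
Because the two images are disjoint, no x < 5 has g(x) = g(5), so we compute g⁻¹(38): 38 lies in [36, ∞), so solve 4x + 16 = 38: x = (38 − 16)/4 = 11/2.

11/2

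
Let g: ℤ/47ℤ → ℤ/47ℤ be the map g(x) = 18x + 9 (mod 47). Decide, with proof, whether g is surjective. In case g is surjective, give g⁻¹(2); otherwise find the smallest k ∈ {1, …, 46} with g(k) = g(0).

Recall that g is surjective if every y in the codomain equals g(x) for some x in the domain.
Since gcd(18, 47) = 1, 18 is invertible modulo 47. Euclid's algorithm: 47 = 2·18 + 11, 18 = 1·11 + 7, 11 = 1·7 + 4, 7 = 1·4 + 3, 4 = 1·3 + 1; back-substituting gives 1 = 34·18 − 13·47, so 18⁻¹ ≡ 34 (mod 47).
Then y ↦ 34(y − 9) is a two-sided inverse to g, so every y ∈ ℤ/47ℤ has a preimage.
Therefore g is surjective.
Since g is surjective, we compute g⁻¹(2): solve 18x + 9 ≡ 2 (mod 47), i.e. 18x ≡ 40 (mod 47).
Multiplying by 18⁻¹ = 34 gives x ≡ 34·40 = 1360 = 28·47 + 44 ≡ 44 (mod 47).
Check: g(44) = 18·44 + 9 = 801 = 17·47 + 2 ≡ 2 (mod 47).

44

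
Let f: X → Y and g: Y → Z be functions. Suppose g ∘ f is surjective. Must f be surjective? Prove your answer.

No. Take X = {1, 2, 3}, Y = {1, 2, 3, 4, 5}, Z = {1}, f(a) = 1 for every a ∈ X, and g(b) = 1 for every b ∈ Y.
Then g ∘ f is surjective onto {1}, but 5 ∈ Y has no preimage under f, so f is not surjective.

not surjective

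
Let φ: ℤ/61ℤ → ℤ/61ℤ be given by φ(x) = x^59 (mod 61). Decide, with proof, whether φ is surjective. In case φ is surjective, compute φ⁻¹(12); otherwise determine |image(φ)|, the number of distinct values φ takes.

Since 61 is prime, the nonzero elements of ℤ/61ℤ form a cyclic group of order 60.
As gcd(59, 60) = 1, raising to the 59th power is a bijection on this group: if u^59 ≡ v^59 then (uv^{−1})^59 = 1, and the only element of order dividing gcd(59, 60) = 1 is 1, so u = v.
With φ(0) = 0 this makes φ injective on all of ℤ/61ℤ, hence bijective (finite equal-size domain and codomain). In particular φ is surjective.
Since φ is surjective, we find the preimage of 12. The inverse of x ↦ x^59 on (ℤ/61ℤ)^× is x ↦ x^59, because 59·59 = 3481 = 58·60 + 1 ≡ 1 (mod 60) and x^{60} = 1 for x ≠ 0 (Fermat). So φ⁻¹(12) = 12^59 mod 61.
Repeated squaring mod 61: 12^1 ≡ 12, 12^2 ≡ 12² = 144 ≡ 22, 12^4 ≡ 22² = 484 ≡ 57, 12^8 ≡ 57² = 3249 ≡ 16, 12^16 ≡ 16² = 256 ≡ 12, 12^32 ≡ 12² = 144 ≡ 22. Since 59 = 32 + 16 + 8 + 2 + 1, 12^59 ≡ 22·12·16·22·12: 22·12 = 264 ≡ 20, then 20·16 = 320 ≡ 15, then 15·22 = 330 ≡ 25, then 25·12 = 300 ≡ 56. So 12^59 ≡ 56 (mod 61).
Hence φ⁻¹(12) = 56.

56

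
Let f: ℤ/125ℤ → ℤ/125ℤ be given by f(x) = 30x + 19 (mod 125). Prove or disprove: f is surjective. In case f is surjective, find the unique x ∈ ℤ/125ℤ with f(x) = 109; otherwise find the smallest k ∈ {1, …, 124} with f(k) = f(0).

Since gcd(30, 125) = 5, we have 30x ≡ 0 (mod 5) for all x, so f(x) ≡ 4 (mod 5).
But 0 ≢ 4 (mod 5), so 0 ∈ ℤ/125ℤ has no preimage. Therefore f is not surjective.
Since f is not surjective, we find the least positive k with f(k) = f(0): this means 30k ≡ 0 (mod 125), i.e. 125 ∣ 30k. Since gcd(30, 125) = 5, dividing through by 5 this holds exactly when 25 ∣ 6k, and as gcd(6, 25) = 1, exactly when 25 ∣ k.
The smallest positive such k is 25.

25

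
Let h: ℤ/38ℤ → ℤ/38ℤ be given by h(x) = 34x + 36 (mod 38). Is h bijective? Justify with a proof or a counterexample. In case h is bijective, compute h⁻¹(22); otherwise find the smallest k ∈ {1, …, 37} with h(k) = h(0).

We have gcd(34, 38) = 2 > 1. Taking x_1 = 0 and x_2 = 19: h(0) = 36 and h(19) = 34·19 + 36 = 682 ≡ 36 (mod 38).
So h(0) = h(19) while 0 ≠ 19, so h is not injective, hence not bijective.
Since h is not bijective, we find the least positive k with h(k) = h(0): this means 34k ≡ 0 (mod 38), i.e. 38 ∣ 34k. Since gcd(34, 38) = 2, dividing through by 2 this holds exactly when 19 ∣ 17k, and as gcd(17, 19) = 1, exactly when 19 ∣ k.
The smallest positive such k is 19.

19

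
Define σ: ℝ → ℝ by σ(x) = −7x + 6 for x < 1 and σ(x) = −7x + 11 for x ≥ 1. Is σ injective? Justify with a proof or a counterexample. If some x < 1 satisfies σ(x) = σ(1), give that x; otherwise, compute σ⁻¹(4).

2/7

Both pieces are strictly decreasing (slopes −7 and −7), so each is injective on its own interval.
The left piece maps (−∞, 1) onto (−1, ∞); the right piece maps [1, ∞) onto (−∞, 4].
These images overlap. In particular σ(1) = 4 (right piece), and solving −7x + 6 = 4 on the left piece gives x = 2/7 < 1.
So σ(2/7) = σ(1) with 2/7 ≠ 1, and σ is not injective. This x = 2/7 is the requested value below 1.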